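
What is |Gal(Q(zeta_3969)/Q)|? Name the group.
|Gal(Q(zeta_3969)/Q)| = phi(3969) = 2268; group ≅ (Z/3969Z)^* ≅ Z/42Z × Z/54Z

The n-th cyclotomic polynomial Φ_3969(x) is the minimal polynomial of zeta_3969 over Q and has degree phi(3969) = 2268. So Q(zeta_3969) is a degree-2268 Galois extension with Galois group (Z/3969Z)^*. By CRT, (Z/3969Z)^* ≅ (Z/81Z)^* × (Z/49Z)^*. Each prime-power unit group is (Z/81Z)^* ≅ Z/54Z; (Z/49Z)^* ≅ Z/42Z. Hence Gal(Q(zeta_3969)/Q) ≅ Z/42Z × Z/54Z.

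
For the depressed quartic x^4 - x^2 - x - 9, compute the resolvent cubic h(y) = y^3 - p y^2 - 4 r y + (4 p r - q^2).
h(y) = y^3 + y^2 + 36*y + 35

Identify coefficients: p = -1, q = -1, r = -9.
Plug into h(y) = y^3 - p y^2 - 4 r y + (4 p r - q^2):
  h(y) = y^3 - (-1) y^2 - 4*(-9) y + (4*(-1)*(-9) - (-1)^2)
       = y^3 + (1) y^2 + (36) y + (35).
Simplifying: h(y) = y^3 + y^2 + 36*y + 35.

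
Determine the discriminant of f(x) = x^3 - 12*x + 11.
Δ = 3645

For a depressed cubic x^3 + p x + q the discriminant is Δ = -4 p^3 - 27 q^2 = -4*(-12)^3 - 27*(11)^2 = 6912 - 3267 = 3645.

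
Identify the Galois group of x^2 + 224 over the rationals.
Gal(K/Q) = Z/2Z (cyclic of order 2)

x^2 + 224 is irreducible over Q since -224 is not a rational square. The splitting field Q(sqrt(-224)) has degree 2 over Q, and its unique nontrivial automorphism is sqrt(-224) ↦ -sqrt(-224). Hence Gal(Q(sqrt(-224))/Q) = Z/2Z.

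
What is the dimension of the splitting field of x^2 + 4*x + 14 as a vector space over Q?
[K:Q] = 2

The discriminant of x^2 + (4)*x + (14) is b^2 - 4c = 16 - (56) = -40. Since -40 is not a perfect square in Q, the polynomial is irreducible over Q. Its two roots generate a degree-2 extension, so [K:Q] = 2.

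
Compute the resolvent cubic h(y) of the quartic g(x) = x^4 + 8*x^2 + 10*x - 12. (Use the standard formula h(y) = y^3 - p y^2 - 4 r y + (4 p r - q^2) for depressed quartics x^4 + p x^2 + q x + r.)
h(y) = y^3 - 8*y^2 + 48*y - 484

Identify coefficients: p = 8, q = 10, r = -12.
Plug into h(y) = y^3 - p y^2 - 4 r y + (4 p r - q^2):
  h(y) = y^3 - (8) y^2 - 4*(-12) y + (4*(8)*(-12) - (10)^2)
       = y^3 + (-8) y^2 + (48) y + (-484).
Simplifying: h(y) = y^3 - 8*y^2 + 48*y - 484.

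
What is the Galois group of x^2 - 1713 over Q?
Gal(K/Q) = Z/2Z (cyclic of order 2)

x^2 - 1713 is irreducible over Q since 1713 is not a rational square. The splitting field Q(sqrt(1713)) has degree 2 over Q, and its unique nontrivial automorphism is sqrt(1713) ↦ -sqrt(1713). Hence Gal(Q(sqrt(1713))/Q) = Z/2Z.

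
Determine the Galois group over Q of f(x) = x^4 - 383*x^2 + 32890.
Gal(K/Q) = V_4 (Klein four-group, Z/2Z × Z/2Z)

f factors as (x^2 - 130)(x^2 - 253), so the splitting field is K = Q(sqrt(130), sqrt(253)). The elements 130, 253, 32890 are all non-squares in Q, so sqrt(130) and sqrt(253) generate independent quadratic extensions. Thus [K:Q] = 4 and Gal(K/Q) is generated by the two order-2 automorphisms sqrt(130) ↦ -sqrt(130) and sqrt(253) ↦ -sqrt(253), giving V_4.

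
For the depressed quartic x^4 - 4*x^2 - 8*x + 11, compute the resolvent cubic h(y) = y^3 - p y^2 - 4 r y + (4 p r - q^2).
h(y) = y^3 + 4*y^2 - 44*y - 240

Identify coefficients: p = -4, q = -8, r = 11.
Plug into h(y) = y^3 - p y^2 - 4 r y + (4 p r - q^2):
  h(y) = y^3 - (-4) y^2 - 4*(11) y + (4*(-4)*(11) - (-8)^2)
       = y^3 + (4) y^2 + (-44) y + (-240).
Simplifying: h(y) = y^3 + 4*y^2 - 44*y - 240.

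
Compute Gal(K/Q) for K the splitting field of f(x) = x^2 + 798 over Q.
Gal(K/Q) = Z/2Z (cyclic of order 2)

x^2 + 798 is irreducible over Q since -798 is not a rational square. The splitting field Q(sqrt(-798)) has degree 2 over Q, and its unique nontrivial automorphism is sqrt(-798) ↦ -sqrt(-798). Hence Gal(Q(sqrt(-798))/Q) = Z/2Z.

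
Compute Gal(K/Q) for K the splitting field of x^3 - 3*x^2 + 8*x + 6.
Gal(K/Q) = S_3 (symmetric group of order 6)

Compute the discriminant of x^3 + (-3)*x^2 + (8)*x + (6): Δ = -4388. Since Δ is not a rational square, the Galois group is not contained in A_3; it must be the full S_3 (irreducibility of the cubic rules out anything smaller).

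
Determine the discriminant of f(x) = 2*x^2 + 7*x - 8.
Δ = 113

For a quadratic a x^2 + b x + c the discriminant is Δ = b^2 - 4ac = (7)^2 - 4*(2)*(-8) = 49 - (-64) = 113.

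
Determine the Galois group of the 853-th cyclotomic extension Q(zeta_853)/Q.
|Gal(Q(zeta_853)/Q)| = phi(853) = 852; group ≅ (Z/853Z)^* ≅ Z/852Z

The n-th cyclotomic polynomial Φ_853(x) is the minimal polynomial of zeta_853 over Q and has degree phi(853) = 852. So Q(zeta_853) is a degree-852 Galois extension with Galois group (Z/853Z)^*. (Z/853Z)^* is cyclic since 853 is an odd prime power (or 4). Hence Gal(Q(zeta_853)/Q) ≅ Z/852Z.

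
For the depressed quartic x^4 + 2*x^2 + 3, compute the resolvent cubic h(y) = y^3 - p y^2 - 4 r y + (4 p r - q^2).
h(y) = y^3 - 2*y^2 - 12*y + 24

Identify coefficients: p = 2, q = 0, r = 3.
Plug into h(y) = y^3 - p y^2 - 4 r y + (4 p r - q^2):
  h(y) = y^3 - (2) y^2 - 4*(3) y + (4*(2)*(3) - (0)^2)
       = y^3 + (-2) y^2 + (-12) y + (24).
Simplifying: h(y) = y^3 - 2*y^2 - 12*y + 24.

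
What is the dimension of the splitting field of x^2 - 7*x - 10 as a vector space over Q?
[K:Q] = 2

The discriminant of x^2 + (-7)*x + (-10) is b^2 - 4c = 49 - (-40) = 89. Since 89 is not a perfect square in Q, the polynomial is irreducible over Q. Its two roots generate a degree-2 extension, so [K:Q] = 2.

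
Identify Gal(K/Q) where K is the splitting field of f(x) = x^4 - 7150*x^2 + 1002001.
Gal(K/Q) = Z/2Z (cyclic of order 2)

f factors as (x^2 - 143)(x^2 - 7007), so the splitting field is K = Q(sqrt(143), sqrt(7007)). The squarefree part of 143 is 143 and the squarefree part of 7007 is also 143, so sqrt(143) and sqrt(7007) are both rational multiples of sqrt(143). Hence Q(sqrt(143)) = Q(sqrt(7007)) = Q(sqrt(143)), and the splitting field collapses to a single degree-2 extension with Galois group Z/2Z.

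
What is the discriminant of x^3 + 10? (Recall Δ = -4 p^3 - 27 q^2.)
Δ = -2700

For a depressed cubic x^3 + p x + q the discriminant is Δ = -4 p^3 - 27 q^2 = -4*(0)^3 - 27*(10)^2 = 0 - 2700 = -2700.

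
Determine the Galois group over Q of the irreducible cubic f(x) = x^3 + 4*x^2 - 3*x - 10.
Gal(K/Q) = S_3 (symmetric group of order 6)

Compute the discriminant of x^3 + (4)*x^2 + (-3)*x + (-10): Δ = 2272. Since Δ is not a rational square, the Galois group is not contained in A_3; it must be the full S_3 (irreducibility of the cubic rules out anything smaller).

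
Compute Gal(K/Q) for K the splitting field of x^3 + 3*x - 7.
Gal(K/Q) = S_3 (symmetric group of order 6)

Compute the discriminant of x^3 + (0)*x^2 + (3)*x + (-7): Δ = -1431. Since Δ is not a rational square, the Galois group is not contained in A_3; it must be the full S_3 (irreducibility of the cubic rules out anything smaller).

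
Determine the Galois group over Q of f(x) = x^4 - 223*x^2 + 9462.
Gal(K/Q) = V_4 (Klein four-group, Z/2Z × Z/2Z)

f factors as (x^2 - 57)(x^2 - 166), so the splitting field is K = Q(sqrt(57), sqrt(166)). The elements 57, 166, 9462 are all non-squares in Q, so sqrt(57) and sqrt(166) generate independent quadratic extensions. Thus [K:Q] = 4 and Gal(K/Q) is generated by the two order-2 automorphisms sqrt(57) ↦ -sqrt(57) and sqrt(166) ↦ -sqrt(166), giving V_4.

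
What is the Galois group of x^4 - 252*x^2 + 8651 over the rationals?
Gal(K/Q) = V_4 (Klein four-group, Z/2Z × Z/2Z)

f factors as (x^2 - 211)(x^2 - 41), so the splitting field is K = Q(sqrt(211), sqrt(41)). The elements 211, 41, 8651 are all non-squares in Q, so sqrt(211) and sqrt(41) generate independent quadratic extensions. Thus [K:Q] = 4 and Gal(K/Q) is generated by the two order-2 automorphisms sqrt(211) ↦ -sqrt(211) and sqrt(41) ↦ -sqrt(41), giving V_4.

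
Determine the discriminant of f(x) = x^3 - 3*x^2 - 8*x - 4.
Δ = 32

For x^3 + a x^2 + b x + c the discriminant is Δ = 18 a b c - 4 a^3 c + a^2 b^2 - 4 b^3 - 27 c^2.
Plug a = -3, b = -8, c = -4:
  18*(-3)*(-8)*(-4) - 4*(-3)^3*(-4) + (-3)^2*(-8)^2 - 4*(-8)^3 - 27*(-4)^2
  = -1728 + (-432) + 576 + (2048) + (-432)
  = 32.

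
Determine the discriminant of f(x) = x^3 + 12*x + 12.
Δ = -10800

For a depressed cubic x^3 + p x + q the discriminant is Δ = -4 p^3 - 27 q^2 = -4*(12)^3 - 27*(12)^2 = -6912 - 3888 = -10800.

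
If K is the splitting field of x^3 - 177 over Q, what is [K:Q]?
[K:Q] = 6

x^3 - 177 has one real root r = 177^(1/3) and two complex roots r*zeta_3, r*zeta_3^2 where zeta_3 = e^(2*pi*i/3). The splitting field is Q(r, zeta_3). [Q(r):Q] = 3 and [Q(zeta_3):Q] = 2 with gcd = 1, so [Q(r, zeta_3):Q] = 3 * 2 = 6.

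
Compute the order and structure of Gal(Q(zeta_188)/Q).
|Gal(Q(zeta_188)/Q)| = phi(188) = 92; group ≅ (Z/188Z)^* ≅ Z/2Z × Z/46Z

The n-th cyclotomic polynomial Φ_188(x) is the minimal polynomial of zeta_188 over Q and has degree phi(188) = 92. So Q(zeta_188) is a degree-92 Galois extension with Galois group (Z/188Z)^*. By CRT, (Z/188Z)^* ≅ (Z/4Z)^* × (Z/47Z)^*. Each prime-power unit group is (Z/4Z)^* ≅ Z/2Z; (Z/47Z)^* ≅ Z/46Z. Hence Gal(Q(zeta_188)/Q) ≅ Z/2Z × Z/46Z.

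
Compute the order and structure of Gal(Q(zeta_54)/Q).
|Gal(Q(zeta_54)/Q)| = phi(54) = 18; group ≅ (Z/54Z)^* ≅ Z/18Z

The n-th cyclotomic polynomial Φ_54(x) is the minimal polynomial of zeta_54 over Q and has degree phi(54) = 18. So Q(zeta_54) is a degree-18 Galois extension with Galois group (Z/54Z)^*. By CRT, (Z/54Z)^* ≅ (Z/2Z)^* × (Z/27Z)^*. Each prime-power unit group is (Z/2Z)^* ≅ trivial group (order 1); (Z/27Z)^* ≅ Z/18Z. Hence Gal(Q(zeta_54)/Q) ≅ Z/18Z.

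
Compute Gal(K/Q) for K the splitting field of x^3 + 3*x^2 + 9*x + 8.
Gal(K/Q) = S_3 (symmetric group of order 6)

Compute the discriminant of x^3 + (3)*x^2 + (9)*x + (8): Δ = -891. Since Δ is not a rational square, the Galois group is not contained in A_3; it must be the full S_3 (irreducibility of the cubic rules out anything smaller).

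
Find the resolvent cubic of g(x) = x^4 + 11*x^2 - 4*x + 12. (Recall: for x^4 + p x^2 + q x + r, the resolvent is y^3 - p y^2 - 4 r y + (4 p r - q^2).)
h(y) = y^3 - 11*y^2 - 48*y + 512

Identify coefficients: p = 11, q = -4, r = 12.
Plug into h(y) = y^3 - p y^2 - 4 r y + (4 p r - q^2):
  h(y) = y^3 - (11) y^2 - 4*(12) y + (4*(11)*(12) - (-4)^2)
       = y^3 + (-11) y^2 + (-48) y + (512).
Simplifying: h(y) = y^3 - 11*y^2 - 48*y + 512.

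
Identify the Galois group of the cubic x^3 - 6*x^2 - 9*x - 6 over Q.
Gal(K/Q) = S_3 (symmetric group of order 6)

Compute the discriminant of x^3 + (-6)*x^2 + (-9)*x + (-6): Δ = -6156. Since Δ is not a rational square, the Galois group is not contained in A_3; it must be the full S_3 (irreducibility of the cubic rules out anything smaller).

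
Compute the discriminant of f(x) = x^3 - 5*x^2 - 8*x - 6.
Δ = -4644

For x^3 + a x^2 + b x + c the discriminant is Δ = 18 a b c - 4 a^3 c + a^2 b^2 - 4 b^3 - 27 c^2.
Plug a = -5, b = -8, c = -6:
  18*(-5)*(-8)*(-6) - 4*(-5)^3*(-6) + (-5)^2*(-8)^2 - 4*(-8)^3 - 27*(-6)^2
  = -4320 + (-3000) + 1600 + (2048) + (-972)
  = -4644.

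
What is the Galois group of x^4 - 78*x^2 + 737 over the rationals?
Gal(K/Q) = V_4 (Klein four-group, Z/2Z × Z/2Z)

f factors as (x^2 - 11)(x^2 - 67), so the splitting field is K = Q(sqrt(11), sqrt(67)). The elements 11, 67, 737 are all non-squares in Q, so sqrt(11) and sqrt(67) generate independent quadratic extensions. Thus [K:Q] = 4 and Gal(K/Q) is generated by the two order-2 automorphisms sqrt(11) ↦ -sqrt(11) and sqrt(67) ↦ -sqrt(67), giving V_4.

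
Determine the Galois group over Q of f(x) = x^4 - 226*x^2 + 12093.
Gal(K/Q) = V_4 (Klein four-group, Z/2Z × Z/2Z)

f factors as (x^2 - 87)(x^2 - 139), so the splitting field is K = Q(sqrt(87), sqrt(139)). The elements 87, 139, 12093 are all non-squares in Q, so sqrt(87) and sqrt(139) generate independent quadratic extensions. Thus [K:Q] = 4 and Gal(K/Q) is generated by the two order-2 automorphisms sqrt(87) ↦ -sqrt(87) and sqrt(139) ↦ -sqrt(139), giving V_4.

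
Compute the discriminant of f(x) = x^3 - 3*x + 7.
Δ = -1215

For a depressed cubic x^3 + p x + q the discriminant is Δ = -4 p^3 - 27 q^2 = -4*(-3)^3 - 27*(7)^2 = 108 - 1323 = -1215.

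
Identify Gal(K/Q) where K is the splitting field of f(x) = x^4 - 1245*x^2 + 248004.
Gal(K/Q) = Z/2Z (cyclic of order 2)

f factors as (x^2 - 996)(x^2 - 249), so the splitting field is K = Q(sqrt(996), sqrt(249)). The squarefree part of 996 is 249 and the squarefree part of 249 is also 249, so sqrt(996) and sqrt(249) are both rational multiples of sqrt(249). Hence Q(sqrt(996)) = Q(sqrt(249)) = Q(sqrt(249)), and the splitting field collapses to a single degree-2 extension with Galois group Z/2Z.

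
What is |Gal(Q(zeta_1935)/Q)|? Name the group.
|Gal(Q(zeta_1935)/Q)| = phi(1935) = 1008; group ≅ (Z/1935Z)^* ≅ Z/4Z × Z/6Z × Z/42Z

The n-th cyclotomic polynomial Φ_1935(x) is the minimal polynomial of zeta_1935 over Q and has degree phi(1935) = 1008. So Q(zeta_1935) is a degree-1008 Galois extension with Galois group (Z/1935Z)^*. By CRT, (Z/1935Z)^* ≅ (Z/9Z)^* × (Z/5Z)^* × (Z/43Z)^*. Each prime-power unit group is (Z/9Z)^* ≅ Z/6Z; (Z/5Z)^* ≅ Z/4Z; (Z/43Z)^* ≅ Z/42Z. Hence Gal(Q(zeta_1935)/Q) ≅ Z/4Z × Z/6Z × Z/42Z.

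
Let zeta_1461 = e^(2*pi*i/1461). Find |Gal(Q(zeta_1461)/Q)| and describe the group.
|Gal(Q(zeta_1461)/Q)| = phi(1461) = 972; group ≅ (Z/1461Z)^* ≅ Z/2Z × Z/486Z

The n-th cyclotomic polynomial Φ_1461(x) is the minimal polynomial of zeta_1461 over Q and has degree phi(1461) = 972. So Q(zeta_1461) is a degree-972 Galois extension with Galois group (Z/1461Z)^*. By CRT, (Z/1461Z)^* ≅ (Z/3Z)^* × (Z/487Z)^*. Each prime-power unit group is (Z/3Z)^* ≅ Z/2Z; (Z/487Z)^* ≅ Z/486Z. Hence Gal(Q(zeta_1461)/Q) ≅ Z/2Z × Z/486Z.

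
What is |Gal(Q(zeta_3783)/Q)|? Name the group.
|Gal(Q(zeta_3783)/Q)| = phi(3783) = 2304; group ≅ (Z/3783Z)^* ≅ Z/2Z × Z/12Z × Z/96Z

The n-th cyclotomic polynomial Φ_3783(x) is the minimal polynomial of zeta_3783 over Q and has degree phi(3783) = 2304. So Q(zeta_3783) is a degree-2304 Galois extension with Galois group (Z/3783Z)^*. By CRT, (Z/3783Z)^* ≅ (Z/3Z)^* × (Z/13Z)^* × (Z/97Z)^*. Each prime-power unit group is (Z/3Z)^* ≅ Z/2Z; (Z/13Z)^* ≅ Z/12Z; (Z/97Z)^* ≅ Z/96Z. Hence Gal(Q(zeta_3783)/Q) ≅ Z/2Z × Z/12Z × Z/96Z.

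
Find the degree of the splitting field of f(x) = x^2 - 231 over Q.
[K:Q] = 2

The polynomial x^2 - 231 is irreducible over Q since 231 is not a perfect square. Its splitting field is Q(sqrt(231)), which has degree 2 over Q.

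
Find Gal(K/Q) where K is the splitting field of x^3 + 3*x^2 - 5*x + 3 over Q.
Gal(K/Q) = S_3 (symmetric group of order 6)

Compute the discriminant of x^3 + (3)*x^2 + (-5)*x + (3): Δ = -652. Since Δ is not a rational square, the Galois group is not contained in A_3; it must be the full S_3 (irreducibility of the cubic rules out anything smaller).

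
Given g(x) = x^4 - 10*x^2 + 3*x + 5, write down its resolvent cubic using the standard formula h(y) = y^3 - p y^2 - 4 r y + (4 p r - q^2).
h(y) = y^3 + 10*y^2 - 20*y - 209

Identify coefficients: p = -10, q = 3, r = 5.
Plug into h(y) = y^3 - p y^2 - 4 r y + (4 p r - q^2):
  h(y) = y^3 - (-10) y^2 - 4*(5) y + (4*(-10)*(5) - (3)^2)
       = y^3 + (10) y^2 + (-20) y + (-209).
Simplifying: h(y) = y^3 + 10*y^2 - 20*y - 209.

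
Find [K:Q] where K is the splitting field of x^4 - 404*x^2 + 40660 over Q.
[K:Q] = 4

f factors as (x^2 - 190)(x^2 - 214); the splitting field is K = Q(sqrt(190), sqrt(214)). Since 190, 214, and 40660 are all non-squares in Q, the three subfields Q(sqrt(190)), Q(sqrt(214)), Q(sqrt(40660)) are distinct degree-2 extensions, so [K:Q] = 4 (Klein four Galois group).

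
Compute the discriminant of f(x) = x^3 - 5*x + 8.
Δ = -1228

For a depressed cubic x^3 + p x + q the discriminant is Δ = -4 p^3 - 27 q^2 = -4*(-5)^3 - 27*(8)^2 = 500 - 1728 = -1228.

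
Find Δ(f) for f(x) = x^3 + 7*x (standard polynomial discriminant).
Δ = -1372

For a depressed cubic x^3 + p x + q the discriminant is Δ = -4 p^3 - 27 q^2 = -4*(7)^3 - 27*(0)^2 = -1372 - 0 = -1372.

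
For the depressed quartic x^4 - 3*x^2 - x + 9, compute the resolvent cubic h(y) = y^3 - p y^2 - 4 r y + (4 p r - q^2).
h(y) = y^3 + 3*y^2 - 36*y - 109

Identify coefficients: p = -3, q = -1, r = 9.
Plug into h(y) = y^3 - p y^2 - 4 r y + (4 p r - q^2):
  h(y) = y^3 - (-3) y^2 - 4*(9) y + (4*(-3)*(9) - (-1)^2)
       = y^3 + (3) y^2 + (-36) y + (-109).
Simplifying: h(y) = y^3 + 3*y^2 - 36*y - 109.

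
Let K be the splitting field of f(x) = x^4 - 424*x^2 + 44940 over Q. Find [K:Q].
[K:Q] = 4

f factors as (x^2 - 214)(x^2 - 210); the splitting field is K = Q(sqrt(214), sqrt(210)). Since 214, 210, and 44940 are all non-squares in Q, the three subfields Q(sqrt(214)), Q(sqrt(210)), Q(sqrt(44940)) are distinct degree-2 extensions, so [K:Q] = 4 (Klein four Galois group).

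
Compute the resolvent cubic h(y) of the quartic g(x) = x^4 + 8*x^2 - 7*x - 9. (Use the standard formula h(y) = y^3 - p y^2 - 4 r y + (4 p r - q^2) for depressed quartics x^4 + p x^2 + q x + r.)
h(y) = y^3 - 8*y^2 + 36*y - 337

Identify coefficients: p = 8, q = -7, r = -9.
Plug into h(y) = y^3 - p y^2 - 4 r y + (4 p r - q^2):
  h(y) = y^3 - (8) y^2 - 4*(-9) y + (4*(8)*(-9) - (-7)^2)
       = y^3 + (-8) y^2 + (36) y + (-337).
Simplifying: h(y) = y^3 - 8*y^2 + 36*y - 337.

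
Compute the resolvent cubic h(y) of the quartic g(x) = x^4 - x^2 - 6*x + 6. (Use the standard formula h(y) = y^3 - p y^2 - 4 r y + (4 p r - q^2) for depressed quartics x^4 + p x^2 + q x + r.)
h(y) = y^3 + y^2 - 24*y - 60

Identify coefficients: p = -1, q = -6, r = 6.
Plug into h(y) = y^3 - p y^2 - 4 r y + (4 p r - q^2):
  h(y) = y^3 - (-1) y^2 - 4*(6) y + (4*(-1)*(6) - (-6)^2)
       = y^3 + (1) y^2 + (-24) y + (-60).
Simplifying: h(y) = y^3 + y^2 - 24*y - 60.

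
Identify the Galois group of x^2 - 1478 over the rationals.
Gal(K/Q) = Z/2Z (cyclic of order 2)

x^2 - 1478 is irreducible over Q since 1478 is not a rational square. The splitting field Q(sqrt(1478)) has degree 2 over Q, and its unique nontrivial automorphism is sqrt(1478) ↦ -sqrt(1478). Hence Gal(Q(sqrt(1478))/Q) = Z/2Z.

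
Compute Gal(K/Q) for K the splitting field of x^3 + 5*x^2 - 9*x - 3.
Gal(K/Q) = S_3 (symmetric group of order 6)

Compute the discriminant of x^3 + (5)*x^2 + (-9)*x + (-3): Δ = 8628. Since Δ is not a rational square, the Galois group is not contained in A_3; it must be the full S_3 (irreducibility of the cubic rules out anything smaller).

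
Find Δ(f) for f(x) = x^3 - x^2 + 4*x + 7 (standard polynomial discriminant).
Δ = -2039

For x^3 + a x^2 + b x + c the discriminant is Δ = 18 a b c - 4 a^3 c + a^2 b^2 - 4 b^3 - 27 c^2.
Plug a = -1, b = 4, c = 7:
  18*(-1)*(4)*(7) - 4*(-1)^3*(7) + (-1)^2*(4)^2 - 4*(4)^3 - 27*(7)^2
  = -504 + (28) + 16 + (-256) + (-1323)
  = -2039.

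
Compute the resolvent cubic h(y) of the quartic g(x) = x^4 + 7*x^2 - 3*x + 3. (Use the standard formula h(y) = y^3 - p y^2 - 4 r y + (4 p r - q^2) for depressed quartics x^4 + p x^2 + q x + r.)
h(y) = y^3 - 7*y^2 - 12*y + 75

Identify coefficients: p = 7, q = -3, r = 3.
Plug into h(y) = y^3 - p y^2 - 4 r y + (4 p r - q^2):
  h(y) = y^3 - (7) y^2 - 4*(3) y + (4*(7)*(3) - (-3)^2)
       = y^3 + (-7) y^2 + (-12) y + (75).
Simplifying: h(y) = y^3 - 7*y^2 - 12*y + 75.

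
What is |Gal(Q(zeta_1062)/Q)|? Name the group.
|Gal(Q(zeta_1062)/Q)| = phi(1062) = 348; group ≅ (Z/1062Z)^* ≅ Z/6Z × Z/58Z

The n-th cyclotomic polynomial Φ_1062(x) is the minimal polynomial of zeta_1062 over Q and has degree phi(1062) = 348. So Q(zeta_1062) is a degree-348 Galois extension with Galois group (Z/1062Z)^*. By CRT, (Z/1062Z)^* ≅ (Z/2Z)^* × (Z/9Z)^* × (Z/59Z)^*. Each prime-power unit group is (Z/2Z)^* ≅ trivial group (order 1); (Z/9Z)^* ≅ Z/6Z; (Z/59Z)^* ≅ Z/58Z. Hence Gal(Q(zeta_1062)/Q) ≅ Z/6Z × Z/58Z.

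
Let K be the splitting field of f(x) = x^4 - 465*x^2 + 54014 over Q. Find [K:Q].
[K:Q] = 4

f factors as (x^2 - 239)(x^2 - 226); the splitting field is K = Q(sqrt(239), sqrt(226)). Since 239, 226, and 54014 are all non-squares in Q, the three subfields Q(sqrt(239)), Q(sqrt(226)), Q(sqrt(54014)) are distinct degree-2 extensions, so [K:Q] = 4 (Klein four Galois group).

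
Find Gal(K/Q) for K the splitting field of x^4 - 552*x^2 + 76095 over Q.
Gal(K/Q) = V_4 (Klein four-group, Z/2Z × Z/2Z)

f factors as (x^2 - 285)(x^2 - 267), so the splitting field is K = Q(sqrt(285), sqrt(267)). The elements 285, 267, 76095 are all non-squares in Q, so sqrt(285) and sqrt(267) generate independent quadratic extensions. Thus [K:Q] = 4 and Gal(K/Q) is generated by the two order-2 automorphisms sqrt(285) ↦ -sqrt(285) and sqrt(267) ↦ -sqrt(267), giving V_4.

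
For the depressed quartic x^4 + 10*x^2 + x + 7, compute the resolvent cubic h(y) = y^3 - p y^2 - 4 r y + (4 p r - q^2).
h(y) = y^3 - 10*y^2 - 28*y + 279

Identify coefficients: p = 10, q = 1, r = 7.
Plug into h(y) = y^3 - p y^2 - 4 r y + (4 p r - q^2):
  h(y) = y^3 - (10) y^2 - 4*(7) y + (4*(10)*(7) - (1)^2)
       = y^3 + (-10) y^2 + (-28) y + (279).
Simplifying: h(y) = y^3 - 10*y^2 - 28*y + 279.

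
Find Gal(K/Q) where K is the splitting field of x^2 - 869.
Gal(K/Q) = Z/2Z (cyclic of order 2)

x^2 - 869 is irreducible over Q since 869 is not a rational square. The splitting field Q(sqrt(869)) has degree 2 over Q, and its unique nontrivial automorphism is sqrt(869) ↦ -sqrt(869). Hence Gal(Q(sqrt(869))/Q) = Z/2Z.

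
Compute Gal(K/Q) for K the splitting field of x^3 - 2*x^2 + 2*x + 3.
Gal(K/Q) = S_3 (symmetric group of order 6)

Compute the discriminant of x^3 + (-2)*x^2 + (2)*x + (3): Δ = -379. Since Δ is not a rational square, the Galois group is not contained in A_3; it must be the full S_3 (irreducibility of the cubic rules out anything smaller).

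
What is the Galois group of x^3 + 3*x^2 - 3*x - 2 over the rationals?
Gal(K/Q) = S_3 (symmetric group of order 6)

Compute the discriminant of x^3 + (3)*x^2 + (-3)*x + (-2): Δ = 621. Since Δ is not a rational square, the Galois group is not contained in A_3; it must be the full S_3 (irreducibility of the cubic rules out anything smaller).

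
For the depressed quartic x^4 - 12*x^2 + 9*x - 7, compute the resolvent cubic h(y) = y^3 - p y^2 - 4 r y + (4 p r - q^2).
h(y) = y^3 + 12*y^2 + 28*y + 255

Identify coefficients: p = -12, q = 9, r = -7.
Plug into h(y) = y^3 - p y^2 - 4 r y + (4 p r - q^2):
  h(y) = y^3 - (-12) y^2 - 4*(-7) y + (4*(-12)*(-7) - (9)^2)
       = y^3 + (12) y^2 + (28) y + (255).
Simplifying: h(y) = y^3 + 12*y^2 + 28*y + 255.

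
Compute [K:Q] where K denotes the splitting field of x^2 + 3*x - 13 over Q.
[K:Q] = 2

The discriminant of x^2 + (3)*x + (-13) is b^2 - 4c = 9 - (-52) = 61. Since 61 is not a perfect square in Q, the polynomial is irreducible over Q. Its two roots generate a degree-2 extension, so [K:Q] = 2.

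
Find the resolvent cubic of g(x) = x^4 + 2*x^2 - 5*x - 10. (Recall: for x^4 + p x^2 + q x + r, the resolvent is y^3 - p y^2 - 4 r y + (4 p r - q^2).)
h(y) = y^3 - 2*y^2 + 40*y - 105

Identify coefficients: p = 2, q = -5, r = -10.
Plug into h(y) = y^3 - p y^2 - 4 r y + (4 p r - q^2):
  h(y) = y^3 - (2) y^2 - 4*(-10) y + (4*(2)*(-10) - (-5)^2)
       = y^3 + (-2) y^2 + (40) y + (-105).
Simplifying: h(y) = y^3 - 2*y^2 + 40*y - 105.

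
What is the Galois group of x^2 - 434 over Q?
Gal(K/Q) = Z/2Z (cyclic of order 2)

x^2 - 434 is irreducible over Q since 434 is not a rational square. The splitting field Q(sqrt(434)) has degree 2 over Q, and its unique nontrivial automorphism is sqrt(434) ↦ -sqrt(434). Hence Gal(Q(sqrt(434))/Q) = Z/2Z.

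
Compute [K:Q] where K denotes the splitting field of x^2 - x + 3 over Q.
[K:Q] = 2

The discriminant of x^2 + (-1)*x + (3) is b^2 - 4c = 1 - (12) = -11. Since -11 is not a perfect square in Q, the polynomial is irreducible over Q. Its two roots generate a degree-2 extension, so [K:Q] = 2.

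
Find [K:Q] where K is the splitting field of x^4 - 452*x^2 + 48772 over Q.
[K:Q] = 4

f factors as (x^2 - 178)(x^2 - 274); the splitting field is K = Q(sqrt(178), sqrt(274)). Since 178, 274, and 48772 are all non-squares in Q, the three subfields Q(sqrt(178)), Q(sqrt(274)), Q(sqrt(48772)) are distinct degree-2 extensions, so [K:Q] = 4 (Klein four Galois group).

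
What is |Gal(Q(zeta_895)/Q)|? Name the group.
|Gal(Q(zeta_895)/Q)| = phi(895) = 712; group ≅ (Z/895Z)^* ≅ Z/4Z × Z/178Z

The n-th cyclotomic polynomial Φ_895(x) is the minimal polynomial of zeta_895 over Q and has degree phi(895) = 712. So Q(zeta_895) is a degree-712 Galois extension with Galois group (Z/895Z)^*. By CRT, (Z/895Z)^* ≅ (Z/5Z)^* × (Z/179Z)^*. Each prime-power unit group is (Z/5Z)^* ≅ Z/4Z; (Z/179Z)^* ≅ Z/178Z. Hence Gal(Q(zeta_895)/Q) ≅ Z/4Z × Z/178Z.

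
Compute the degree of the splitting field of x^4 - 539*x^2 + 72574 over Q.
[K:Q] = 4

f factors as (x^2 - 277)(x^2 - 262); the splitting field is K = Q(sqrt(277), sqrt(262)). Since 277, 262, and 72574 are all non-squares in Q, the three subfields Q(sqrt(277)), Q(sqrt(262)), Q(sqrt(72574)) are distinct degree-2 extensions, so [K:Q] = 4 (Klein four Galois group).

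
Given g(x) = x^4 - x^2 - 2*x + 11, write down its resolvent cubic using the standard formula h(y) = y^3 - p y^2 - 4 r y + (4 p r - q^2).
h(y) = y^3 + y^2 - 44*y - 48

Identify coefficients: p = -1, q = -2, r = 11.
Plug into h(y) = y^3 - p y^2 - 4 r y + (4 p r - q^2):
  h(y) = y^3 - (-1) y^2 - 4*(11) y + (4*(-1)*(11) - (-2)^2)
       = y^3 + (1) y^2 + (-44) y + (-48).
Simplifying: h(y) = y^3 + y^2 - 44*y - 48.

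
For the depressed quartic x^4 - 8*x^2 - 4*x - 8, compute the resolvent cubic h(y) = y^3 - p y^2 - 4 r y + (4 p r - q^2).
h(y) = y^3 + 8*y^2 + 32*y + 240

Identify coefficients: p = -8, q = -4, r = -8.
Plug into h(y) = y^3 - p y^2 - 4 r y + (4 p r - q^2):
  h(y) = y^3 - (-8) y^2 - 4*(-8) y + (4*(-8)*(-8) - (-4)^2)
       = y^3 + (8) y^2 + (32) y + (240).
Simplifying: h(y) = y^3 + 8*y^2 + 32*y + 240.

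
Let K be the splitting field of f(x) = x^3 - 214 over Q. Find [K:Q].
[K:Q] = 6

x^3 - 214 has one real root r = 214^(1/3) and two complex roots r*zeta_3, r*zeta_3^2 where zeta_3 = e^(2*pi*i/3). The splitting field is Q(r, zeta_3). [Q(r):Q] = 3 and [Q(zeta_3):Q] = 2 with gcd = 1, so [Q(r, zeta_3):Q] = 3 * 2 = 6.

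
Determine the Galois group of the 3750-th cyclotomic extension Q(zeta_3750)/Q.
|Gal(Q(zeta_3750)/Q)| = phi(3750) = 1000; group ≅ (Z/3750Z)^* ≅ Z/2Z × Z/500Z

The n-th cyclotomic polynomial Φ_3750(x) is the minimal polynomial of zeta_3750 over Q and has degree phi(3750) = 1000. So Q(zeta_3750) is a degree-1000 Galois extension with Galois group (Z/3750Z)^*. By CRT, (Z/3750Z)^* ≅ (Z/2Z)^* × (Z/3Z)^* × (Z/625Z)^*. Each prime-power unit group is (Z/2Z)^* ≅ trivial group (order 1); (Z/3Z)^* ≅ Z/2Z; (Z/625Z)^* ≅ Z/500Z. Hence Gal(Q(zeta_3750)/Q) ≅ Z/2Z × Z/500Z.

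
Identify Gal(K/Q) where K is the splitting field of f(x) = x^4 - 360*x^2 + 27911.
Gal(K/Q) = V_4 (Klein four-group, Z/2Z × Z/2Z)

f factors as (x^2 - 113)(x^2 - 247), so the splitting field is K = Q(sqrt(113), sqrt(247)). The elements 113, 247, 27911 are all non-squares in Q, so sqrt(113) and sqrt(247) generate independent quadratic extensions. Thus [K:Q] = 4 and Gal(K/Q) is generated by the two order-2 automorphisms sqrt(113) ↦ -sqrt(113) and sqrt(247) ↦ -sqrt(247), giving V_4.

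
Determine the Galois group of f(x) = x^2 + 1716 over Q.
Gal(K/Q) = Z/2Z (cyclic of order 2)

x^2 + 1716 is irreducible over Q since -1716 is not a rational square. The splitting field Q(sqrt(-1716)) has degree 2 over Q, and its unique nontrivial automorphism is sqrt(-1716) ↦ -sqrt(-1716). Hence Gal(Q(sqrt(-1716))/Q) = Z/2Z.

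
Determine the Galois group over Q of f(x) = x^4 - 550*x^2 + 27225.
Gal(K/Q) = Z/2Z (cyclic of order 2)

f factors as (x^2 - 55)(x^2 - 495), so the splitting field is K = Q(sqrt(55), sqrt(495)). The squarefree part of 55 is 55 and the squarefree part of 495 is also 55, so sqrt(55) and sqrt(495) are both rational multiples of sqrt(55). Hence Q(sqrt(55)) = Q(sqrt(495)) = Q(sqrt(55)), and the splitting field collapses to a single degree-2 extension with Galois group Z/2Z.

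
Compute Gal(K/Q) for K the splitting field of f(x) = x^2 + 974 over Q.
Gal(K/Q) = Z/2Z (cyclic of order 2)

x^2 + 974 is irreducible over Q since -974 is not a rational square. The splitting field Q(sqrt(-974)) has degree 2 over Q, and its unique nontrivial automorphism is sqrt(-974) ↦ -sqrt(-974). Hence Gal(Q(sqrt(-974))/Q) = Z/2Z.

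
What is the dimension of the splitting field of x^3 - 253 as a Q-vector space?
[K:Q] = 6

x^3 - 253 has one real root r = 253^(1/3) and two complex roots r*zeta_3, r*zeta_3^2 where zeta_3 = e^(2*pi*i/3). The splitting field is Q(r, zeta_3). [Q(r):Q] = 3 and [Q(zeta_3):Q] = 2 with gcd = 1, so [Q(r, zeta_3):Q] = 3 * 2 = 6.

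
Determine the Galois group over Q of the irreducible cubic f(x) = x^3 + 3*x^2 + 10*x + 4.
Gal(K/Q) = S_3 (symmetric group of order 6)

Compute the discriminant of x^3 + (3)*x^2 + (10)*x + (4): Δ = -1804. Since Δ is not a rational square, the Galois group is not contained in A_3; it must be the full S_3 (irreducibility of the cubic rules out anything smaller).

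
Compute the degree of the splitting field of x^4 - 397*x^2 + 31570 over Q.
[K:Q] = 4

f factors as (x^2 - 110)(x^2 - 287); the splitting field is K = Q(sqrt(110), sqrt(287)). Since 110, 287, and 31570 are all non-squares in Q, the three subfields Q(sqrt(110)), Q(sqrt(287)), Q(sqrt(31570)) are distinct degree-2 extensions, so [K:Q] = 4 (Klein four Galois group).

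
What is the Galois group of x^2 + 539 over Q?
Gal(K/Q) = Z/2Z (cyclic of order 2)

x^2 + 539 is irreducible over Q since -539 is not a rational square. The splitting field Q(sqrt(-539)) has degree 2 over Q, and its unique nontrivial automorphism is sqrt(-539) ↦ -sqrt(-539). Hence Gal(Q(sqrt(-539))/Q) = Z/2Z.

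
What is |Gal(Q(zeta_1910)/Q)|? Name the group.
|Gal(Q(zeta_1910)/Q)| = phi(1910) = 760; group ≅ (Z/1910Z)^* ≅ Z/4Z × Z/190Z

The n-th cyclotomic polynomial Φ_1910(x) is the minimal polynomial of zeta_1910 over Q and has degree phi(1910) = 760. So Q(zeta_1910) is a degree-760 Galois extension with Galois group (Z/1910Z)^*. By CRT, (Z/1910Z)^* ≅ (Z/2Z)^* × (Z/5Z)^* × (Z/191Z)^*. Each prime-power unit group is (Z/2Z)^* ≅ trivial group (order 1); (Z/5Z)^* ≅ Z/4Z; (Z/191Z)^* ≅ Z/190Z. Hence Gal(Q(zeta_1910)/Q) ≅ Z/4Z × Z/190Z.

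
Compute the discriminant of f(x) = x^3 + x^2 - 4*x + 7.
Δ = -1583

For x^3 + a x^2 + b x + c the discriminant is Δ = 18 a b c - 4 a^3 c + a^2 b^2 - 4 b^3 - 27 c^2.
Plug a = 1, b = -4, c = 7:
  18*(1)*(-4)*(7) - 4*(1)^3*(7) + (1)^2*(-4)^2 - 4*(-4)^3 - 27*(7)^2
  = -504 + (-28) + 16 + (256) + (-1323)
  = -1583.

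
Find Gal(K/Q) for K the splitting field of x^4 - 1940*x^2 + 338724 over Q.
Gal(K/Q) = Z/2Z (cyclic of order 2)

f factors as (x^2 - 1746)(x^2 - 194), so the splitting field is K = Q(sqrt(1746), sqrt(194)). The squarefree part of 1746 is 194 and the squarefree part of 194 is also 194, so sqrt(1746) and sqrt(194) are both rational multiples of sqrt(194). Hence Q(sqrt(1746)) = Q(sqrt(194)) = Q(sqrt(194)), and the splitting field collapses to a single degree-2 extension with Galois group Z/2Z.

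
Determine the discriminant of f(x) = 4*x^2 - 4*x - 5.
Δ = 96

For a quadratic a x^2 + b x + c the discriminant is Δ = b^2 - 4ac = (-4)^2 - 4*(4)*(-5) = 16 - (-80) = 96.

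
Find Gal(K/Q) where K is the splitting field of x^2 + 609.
Gal(K/Q) = Z/2Z (cyclic of order 2)

x^2 + 609 is irreducible over Q since -609 is not a rational square. The splitting field Q(sqrt(-609)) has degree 2 over Q, and its unique nontrivial automorphism is sqrt(-609) ↦ -sqrt(-609). Hence Gal(Q(sqrt(-609))/Q) = Z/2Z.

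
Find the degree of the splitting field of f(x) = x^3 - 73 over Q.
[K:Q] = 6

x^3 - 73 has one real root r = 73^(1/3) and two complex roots r*zeta_3, r*zeta_3^2 where zeta_3 = e^(2*pi*i/3). The splitting field is Q(r, zeta_3). [Q(r):Q] = 3 and [Q(zeta_3):Q] = 2 with gcd = 1, so [Q(r, zeta_3):Q] = 3 * 2 = 6.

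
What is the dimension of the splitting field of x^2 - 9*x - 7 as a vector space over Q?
[K:Q] = 2

The discriminant of x^2 + (-9)*x + (-7) is b^2 - 4c = 81 - (-28) = 109. Since 109 is not a perfect square in Q, the polynomial is irreducible over Q. Its two roots generate a degree-2 extension, so [K:Q] = 2.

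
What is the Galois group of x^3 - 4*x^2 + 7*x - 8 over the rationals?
Gal(K/Q) = S_3 (symmetric group of order 6)

Compute the discriminant of x^3 + (-4)*x^2 + (7)*x + (-8): Δ = -332. Since Δ is not a rational square, the Galois group is not contained in A_3; it must be the full S_3 (irreducibility of the cubic rules out anything smaller).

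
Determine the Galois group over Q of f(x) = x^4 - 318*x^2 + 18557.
Gal(K/Q) = V_4 (Klein four-group, Z/2Z × Z/2Z)

f factors as (x^2 - 241)(x^2 - 77), so the splitting field is K = Q(sqrt(241), sqrt(77)). The elements 241, 77, 18557 are all non-squares in Q, so sqrt(241) and sqrt(77) generate independent quadratic extensions. Thus [K:Q] = 4 and Gal(K/Q) is generated by the two order-2 automorphisms sqrt(241) ↦ -sqrt(241) and sqrt(77) ↦ -sqrt(77), giving V_4.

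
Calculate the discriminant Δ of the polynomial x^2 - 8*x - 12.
Δ = 112

For a quadratic a x^2 + b x + c the discriminant is Δ = b^2 - 4ac = (-8)^2 - 4*(1)*(-12) = 64 - (-48) = 112.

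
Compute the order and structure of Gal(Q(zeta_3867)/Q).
|Gal(Q(zeta_3867)/Q)| = phi(3867) = 2576; group ≅ (Z/3867Z)^* ≅ Z/2Z × Z/1288Z

The n-th cyclotomic polynomial Φ_3867(x) is the minimal polynomial of zeta_3867 over Q and has degree phi(3867) = 2576. So Q(zeta_3867) is a degree-2576 Galois extension with Galois group (Z/3867Z)^*. By CRT, (Z/3867Z)^* ≅ (Z/3Z)^* × (Z/1289Z)^*. Each prime-power unit group is (Z/3Z)^* ≅ Z/2Z; (Z/1289Z)^* ≅ Z/1288Z. Hence Gal(Q(zeta_3867)/Q) ≅ Z/2Z × Z/1288Z.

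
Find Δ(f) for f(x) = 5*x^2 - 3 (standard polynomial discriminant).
Δ = 60

For a quadratic a x^2 + b x + c the discriminant is Δ = b^2 - 4ac = (0)^2 - 4*(5)*(-3) = 0 - (-60) = 60.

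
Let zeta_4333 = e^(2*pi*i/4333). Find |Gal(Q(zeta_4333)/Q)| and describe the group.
|Gal(Q(zeta_4333)/Q)| = phi(4333) = 3708; group ≅ (Z/4333Z)^* ≅ Z/6Z × Z/618Z

The n-th cyclotomic polynomial Φ_4333(x) is the minimal polynomial of zeta_4333 over Q and has degree phi(4333) = 3708. So Q(zeta_4333) is a degree-3708 Galois extension with Galois group (Z/4333Z)^*. By CRT, (Z/4333Z)^* ≅ (Z/7Z)^* × (Z/619Z)^*. Each prime-power unit group is (Z/7Z)^* ≅ Z/6Z; (Z/619Z)^* ≅ Z/618Z. Hence Gal(Q(zeta_4333)/Q) ≅ Z/6Z × Z/618Z.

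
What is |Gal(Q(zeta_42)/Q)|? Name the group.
|Gal(Q(zeta_42)/Q)| = phi(42) = 12; group ≅ (Z/42Z)^* ≅ Z/2Z × Z/6Z

The n-th cyclotomic polynomial Φ_42(x) is the minimal polynomial of zeta_42 over Q and has degree phi(42) = 12. So Q(zeta_42) is a degree-12 Galois extension with Galois group (Z/42Z)^*. By CRT, (Z/42Z)^* ≅ (Z/2Z)^* × (Z/3Z)^* × (Z/7Z)^*. Each prime-power unit group is (Z/2Z)^* ≅ trivial group (order 1); (Z/3Z)^* ≅ Z/2Z; (Z/7Z)^* ≅ Z/6Z. Hence Gal(Q(zeta_42)/Q) ≅ Z/2Z × Z/6Z.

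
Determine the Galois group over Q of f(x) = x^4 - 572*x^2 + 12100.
Gal(K/Q) = Z/2Z (cyclic of order 2)

f factors as (x^2 - 550)(x^2 - 22), so the splitting field is K = Q(sqrt(550), sqrt(22)). The squarefree part of 550 is 22 and the squarefree part of 22 is also 22, so sqrt(550) and sqrt(22) are both rational multiples of sqrt(22). Hence Q(sqrt(550)) = Q(sqrt(22)) = Q(sqrt(22)), and the splitting field collapses to a single degree-2 extension with Galois group Z/2Z.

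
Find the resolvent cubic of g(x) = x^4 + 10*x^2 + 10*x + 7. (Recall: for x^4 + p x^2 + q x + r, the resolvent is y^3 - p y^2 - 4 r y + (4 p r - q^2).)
h(y) = y^3 - 10*y^2 - 28*y + 180

Identify coefficients: p = 10, q = 10, r = 7.
Plug into h(y) = y^3 - p y^2 - 4 r y + (4 p r - q^2):
  h(y) = y^3 - (10) y^2 - 4*(7) y + (4*(10)*(7) - (10)^2)
       = y^3 + (-10) y^2 + (-28) y + (180).
Simplifying: h(y) = y^3 - 10*y^2 - 28*y + 180.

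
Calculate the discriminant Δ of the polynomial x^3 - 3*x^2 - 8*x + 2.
Δ = 3596

For x^3 + a x^2 + b x + c the discriminant is Δ = 18 a b c - 4 a^3 c + a^2 b^2 - 4 b^3 - 27 c^2.
Plug a = -3, b = -8, c = 2:
  18*(-3)*(-8)*(2) - 4*(-3)^3*(2) + (-3)^2*(-8)^2 - 4*(-8)^3 - 27*(2)^2
  = 864 + (216) + 576 + (2048) + (-108)
  = 3596.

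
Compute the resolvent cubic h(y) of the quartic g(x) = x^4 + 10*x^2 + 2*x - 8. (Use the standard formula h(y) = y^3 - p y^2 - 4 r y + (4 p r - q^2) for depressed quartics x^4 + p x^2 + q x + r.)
h(y) = y^3 - 10*y^2 + 32*y - 324

Identify coefficients: p = 10, q = 2, r = -8.
Plug into h(y) = y^3 - p y^2 - 4 r y + (4 p r - q^2):
  h(y) = y^3 - (10) y^2 - 4*(-8) y + (4*(10)*(-8) - (2)^2)
       = y^3 + (-10) y^2 + (32) y + (-324).
Simplifying: h(y) = y^3 - 10*y^2 + 32*y - 324.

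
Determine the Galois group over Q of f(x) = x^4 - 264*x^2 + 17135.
Gal(K/Q) = V_4 (Klein four-group, Z/2Z × Z/2Z)

f factors as (x^2 - 149)(x^2 - 115), so the splitting field is K = Q(sqrt(149), sqrt(115)). The elements 149, 115, 17135 are all non-squares in Q, so sqrt(149) and sqrt(115) generate independent quadratic extensions. Thus [K:Q] = 4 and Gal(K/Q) is generated by the two order-2 automorphisms sqrt(149) ↦ -sqrt(149) and sqrt(115) ↦ -sqrt(115), giving V_4.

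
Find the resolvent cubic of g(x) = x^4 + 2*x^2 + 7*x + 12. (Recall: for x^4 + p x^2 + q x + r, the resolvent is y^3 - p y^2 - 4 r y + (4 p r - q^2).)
h(y) = y^3 - 2*y^2 - 48*y + 47

Identify coefficients: p = 2, q = 7, r = 12.
Plug into h(y) = y^3 - p y^2 - 4 r y + (4 p r - q^2):
  h(y) = y^3 - (2) y^2 - 4*(12) y + (4*(2)*(12) - (7)^2)
       = y^3 + (-2) y^2 + (-48) y + (47).
Simplifying: h(y) = y^3 - 2*y^2 - 48*y + 47.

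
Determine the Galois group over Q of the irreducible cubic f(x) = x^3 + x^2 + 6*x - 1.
Gal(K/Q) = S_3 (symmetric group of order 6)

Compute the discriminant of x^3 + (1)*x^2 + (6)*x + (-1): Δ = -959. Since Δ is not a rational square, the Galois group is not contained in A_3; it must be the full S_3 (irreducibility of the cubic rules out anything smaller).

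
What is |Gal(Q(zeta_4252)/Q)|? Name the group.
|Gal(Q(zeta_4252)/Q)| = phi(4252) = 2124; group ≅ (Z/4252Z)^* ≅ Z/2Z × Z/1062Z

The n-th cyclotomic polynomial Φ_4252(x) is the minimal polynomial of zeta_4252 over Q and has degree phi(4252) = 2124. So Q(zeta_4252) is a degree-2124 Galois extension with Galois group (Z/4252Z)^*. By CRT, (Z/4252Z)^* ≅ (Z/4Z)^* × (Z/1063Z)^*. Each prime-power unit group is (Z/4Z)^* ≅ Z/2Z; (Z/1063Z)^* ≅ Z/1062Z. Hence Gal(Q(zeta_4252)/Q) ≅ Z/2Z × Z/1062Z.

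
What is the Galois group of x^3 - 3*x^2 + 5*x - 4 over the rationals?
Gal(K/Q) = S_3 (symmetric group of order 6)

Compute the discriminant of x^3 + (-3)*x^2 + (5)*x + (-4): Δ = -59. Since Δ is not a rational square, the Galois group is not contained in A_3; it must be the full S_3 (irreducibility of the cubic rules out anything smaller).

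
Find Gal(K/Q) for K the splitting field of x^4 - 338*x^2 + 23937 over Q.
Gal(K/Q) = V_4 (Klein four-group, Z/2Z × Z/2Z)

f factors as (x^2 - 101)(x^2 - 237), so the splitting field is K = Q(sqrt(101), sqrt(237)). The elements 101, 237, 23937 are all non-squares in Q, so sqrt(101) and sqrt(237) generate independent quadratic extensions. Thus [K:Q] = 4 and Gal(K/Q) is generated by the two order-2 automorphisms sqrt(101) ↦ -sqrt(101) and sqrt(237) ↦ -sqrt(237), giving V_4.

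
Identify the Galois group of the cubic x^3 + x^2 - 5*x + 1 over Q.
Gal(K/Q) = S_3 (symmetric group of order 6)

Compute the discriminant of x^3 + (1)*x^2 + (-5)*x + (1): Δ = 404. Since Δ is not a rational square, the Galois group is not contained in A_3; it must be the full S_3 (irreducibility of the cubic rules out anything smaller).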